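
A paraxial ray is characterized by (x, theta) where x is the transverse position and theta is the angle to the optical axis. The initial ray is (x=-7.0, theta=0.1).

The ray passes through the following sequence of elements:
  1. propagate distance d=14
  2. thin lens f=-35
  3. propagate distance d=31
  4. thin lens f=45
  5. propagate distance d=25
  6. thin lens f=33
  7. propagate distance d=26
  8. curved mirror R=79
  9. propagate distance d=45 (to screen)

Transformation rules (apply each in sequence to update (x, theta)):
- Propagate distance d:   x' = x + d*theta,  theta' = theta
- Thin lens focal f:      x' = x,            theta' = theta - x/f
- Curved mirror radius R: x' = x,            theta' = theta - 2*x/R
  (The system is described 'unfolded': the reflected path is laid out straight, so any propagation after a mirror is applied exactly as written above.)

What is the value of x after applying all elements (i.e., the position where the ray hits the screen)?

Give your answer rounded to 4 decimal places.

Initial: x=-7.0000 theta=0.1000
After 1 (propagate distance d=14): x=-5.6000 theta=0.1000
After 2 (thin lens f=-35): x=-5.6000 theta=-0.0600
After 3 (propagate distance d=31): x=-7.4600 theta=-0.0600
After 4 (thin lens f=45): x=-7.4600 theta=119/1125 (≈0.1058)
After 5 (propagate distance d=25): x=-2167/450 (≈-4.8156) theta=119/1125 (≈0.1058)
After 6 (thin lens f=33): x=-2167/450 (≈-4.8156) theta=1699/6750 (≈0.2517)
After 7 (propagate distance d=26): x=11669/6750 (≈1.7287) theta=1699/6750 (≈0.2517)
After 8 (curved mirror R=79): x=11669/6750 (≈1.7287) theta=36961/177750 (≈0.2079)
After 9 (propagate distance d=45 (to screen)): x=2955793/266625 (≈11.0860) theta=36961/177750 (≈0.2079)
Rounded to 4 decimal places: x = 11.0860

Answer: 11.0860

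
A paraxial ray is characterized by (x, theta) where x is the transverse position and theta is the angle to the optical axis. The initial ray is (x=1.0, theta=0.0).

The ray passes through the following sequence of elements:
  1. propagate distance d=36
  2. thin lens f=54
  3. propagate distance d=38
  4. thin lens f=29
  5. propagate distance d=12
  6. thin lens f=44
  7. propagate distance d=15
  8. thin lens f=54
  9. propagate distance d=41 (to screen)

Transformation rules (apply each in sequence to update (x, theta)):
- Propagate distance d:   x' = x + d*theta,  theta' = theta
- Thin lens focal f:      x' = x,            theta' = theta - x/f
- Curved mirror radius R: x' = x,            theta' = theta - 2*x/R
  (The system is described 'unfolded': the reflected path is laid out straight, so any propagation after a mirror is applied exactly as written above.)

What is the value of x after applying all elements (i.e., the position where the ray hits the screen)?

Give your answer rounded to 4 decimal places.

Answer: -1.2444

Derivation:
Initial: x=1.0000 theta=0.0000
After 1 (propagate distance d=36): x=1.0000 theta=0.0000
After 2 (thin lens f=54): x=1.0000 theta=-1/54 (≈-0.0185)
After 3 (propagate distance d=38): x=8/27 (≈0.2963) theta=-1/54 (≈-0.0185)
After 4 (thin lens f=29): x=8/27 (≈0.2963) theta=-5/174 (≈-0.0287)
After 5 (propagate distance d=12): x=-38/783 (≈-0.0485) theta=-5/174 (≈-0.0287)
After 6 (thin lens f=44): x=-38/783 (≈-0.0485) theta=-238/8613 (≈-0.0276)
After 7 (propagate distance d=15): x=-3988/8613 (≈-0.4630) theta=-238/8613 (≈-0.0276)
After 8 (thin lens f=54): x=-3988/8613 (≈-0.4630) theta=-4432/232551 (≈-0.0191)
After 9 (propagate distance d=41 (to screen)): x=-26308/21141 (≈-1.2444) theta=-4432/232551 (≈-0.0191)
Rounded to 4 decimal places: x = -1.2444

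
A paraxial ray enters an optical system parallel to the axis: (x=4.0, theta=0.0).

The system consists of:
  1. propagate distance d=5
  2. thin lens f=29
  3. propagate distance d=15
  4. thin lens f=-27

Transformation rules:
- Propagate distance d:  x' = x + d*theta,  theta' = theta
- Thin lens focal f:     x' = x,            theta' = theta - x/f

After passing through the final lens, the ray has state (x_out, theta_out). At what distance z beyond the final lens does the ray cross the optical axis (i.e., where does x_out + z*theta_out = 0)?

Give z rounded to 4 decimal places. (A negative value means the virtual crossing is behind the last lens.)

Initial: x=4.0000 theta=0.0000
After 1 (propagate distance d=5): x=4.0000 theta=0.0000
After 2 (thin lens f=29): x=4.0000 theta=-4/29 (≈-0.1379)
After 3 (propagate distance d=15): x=56/29 (≈1.9310) theta=-4/29 (≈-0.1379)
After 4 (thin lens f=-27): x=56/29 (≈1.9310) theta=-52/783 (≈-0.0664)
z_focus = -x_out/theta_out = -(56/29)/(-52/783) = 378/13 ≈ 29.0769
Rounded to 4 decimal places: z = 29.0769

Answer: 29.0769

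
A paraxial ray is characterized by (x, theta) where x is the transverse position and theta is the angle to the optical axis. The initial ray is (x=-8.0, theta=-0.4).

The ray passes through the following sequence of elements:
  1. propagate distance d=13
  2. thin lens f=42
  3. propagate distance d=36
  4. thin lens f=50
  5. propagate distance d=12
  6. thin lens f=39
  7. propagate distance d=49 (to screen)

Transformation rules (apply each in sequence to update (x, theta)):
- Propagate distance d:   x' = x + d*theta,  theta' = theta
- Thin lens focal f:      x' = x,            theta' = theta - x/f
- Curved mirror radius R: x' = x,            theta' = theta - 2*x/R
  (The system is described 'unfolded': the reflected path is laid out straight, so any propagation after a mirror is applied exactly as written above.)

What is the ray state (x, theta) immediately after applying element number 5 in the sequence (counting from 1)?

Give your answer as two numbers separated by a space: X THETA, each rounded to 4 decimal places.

Answer: -13.4057 0.2400

Derivation:
Initial: x=-8.0000 theta=-0.4000
After 1 (propagate distance d=13): x=-13.2000 theta=-0.4000
After 2 (thin lens f=42): x=-13.2000 theta=-3/35 (≈-0.0857)
After 3 (propagate distance d=36): x=-114/7 (≈-16.2857) theta=-3/35 (≈-0.0857)
After 4 (thin lens f=50): x=-114/7 (≈-16.2857) theta=0.2400
After 5 (propagate distance d=12): x=-2346/175 (≈-13.4057) theta=0.2400
Rounded to 4 decimal places: x = -13.4057, theta = 0.2400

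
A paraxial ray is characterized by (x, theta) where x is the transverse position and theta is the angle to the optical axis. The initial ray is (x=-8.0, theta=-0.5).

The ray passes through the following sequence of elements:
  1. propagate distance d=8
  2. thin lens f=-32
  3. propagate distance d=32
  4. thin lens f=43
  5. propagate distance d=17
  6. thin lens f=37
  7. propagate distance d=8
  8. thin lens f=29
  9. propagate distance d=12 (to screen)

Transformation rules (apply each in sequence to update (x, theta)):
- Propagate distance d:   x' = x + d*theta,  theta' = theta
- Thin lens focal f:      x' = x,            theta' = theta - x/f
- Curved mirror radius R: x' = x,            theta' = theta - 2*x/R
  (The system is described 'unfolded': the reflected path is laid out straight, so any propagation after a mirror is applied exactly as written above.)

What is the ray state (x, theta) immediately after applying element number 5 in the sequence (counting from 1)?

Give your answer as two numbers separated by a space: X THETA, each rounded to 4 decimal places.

Answer: -39.0610 0.0552

Derivation:
Initial: x=-8.0000 theta=-0.5000
After 1 (propagate distance d=8): x=-12.0000 theta=-0.5000
After 2 (thin lens f=-32): x=-12.0000 theta=-0.8750
After 3 (propagate distance d=32): x=-40.0000 theta=-0.8750
After 4 (thin lens f=43): x=-40.0000 theta=19/344 (≈0.0552)
After 5 (propagate distance d=17): x=-13437/344 (≈-39.0610) theta=19/344 (≈0.0552)
Rounded to 4 decimal places: x = -39.0610, theta = 0.0552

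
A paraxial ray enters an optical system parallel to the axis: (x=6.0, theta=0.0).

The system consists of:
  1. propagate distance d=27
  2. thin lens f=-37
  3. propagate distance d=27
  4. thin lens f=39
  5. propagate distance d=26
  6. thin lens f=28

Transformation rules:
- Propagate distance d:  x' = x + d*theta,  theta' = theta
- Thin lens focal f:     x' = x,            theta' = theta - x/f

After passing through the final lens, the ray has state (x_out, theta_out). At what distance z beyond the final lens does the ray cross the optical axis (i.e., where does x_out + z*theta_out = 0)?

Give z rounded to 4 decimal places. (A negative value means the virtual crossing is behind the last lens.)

Answer: 20.3016

Derivation:
Initial: x=6.0000 theta=0.0000
After 1 (propagate distance d=27): x=6.0000 theta=0.0000
After 2 (thin lens f=-37): x=6.0000 theta=6/37 (≈0.1622)
After 3 (propagate distance d=27): x=384/37 (≈10.3784) theta=6/37 (≈0.1622)
After 4 (thin lens f=39): x=384/37 (≈10.3784) theta=-50/481 (≈-0.1040)
After 5 (propagate distance d=26): x=284/37 (≈7.6757) theta=-50/481 (≈-0.1040)
After 6 (thin lens f=28): x=284/37 (≈7.6757) theta=-1273/3367 (≈-0.3781)
z_focus = -x_out/theta_out = -(284/37)/(-1273/3367) = 25844/1273 ≈ 20.3016
Rounded to 4 decimal places: z = 20.3016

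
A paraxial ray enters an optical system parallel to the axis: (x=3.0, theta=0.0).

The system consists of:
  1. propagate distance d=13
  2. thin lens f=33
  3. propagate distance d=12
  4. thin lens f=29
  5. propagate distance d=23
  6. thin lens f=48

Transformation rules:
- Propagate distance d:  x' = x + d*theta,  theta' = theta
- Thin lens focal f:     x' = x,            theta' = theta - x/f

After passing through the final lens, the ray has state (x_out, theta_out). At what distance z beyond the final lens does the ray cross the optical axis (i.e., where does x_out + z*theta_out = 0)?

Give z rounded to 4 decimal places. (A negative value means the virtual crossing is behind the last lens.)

Initial: x=3.0000 theta=0.0000
After 1 (propagate distance d=13): x=3.0000 theta=0.0000
After 2 (thin lens f=33): x=3.0000 theta=-1/11 (≈-0.0909)
After 3 (propagate distance d=12): x=21/11 (≈1.9091) theta=-1/11 (≈-0.0909)
After 4 (thin lens f=29): x=21/11 (≈1.9091) theta=-50/319 (≈-0.1567)
After 5 (propagate distance d=23): x=-541/319 (≈-1.6959) theta=-50/319 (≈-0.1567)
After 6 (thin lens f=48): x=-541/319 (≈-1.6959) theta=-169/1392 (≈-0.1214)
z_focus = -x_out/theta_out = -(-541/319)/(-169/1392) = -25968/1859 ≈ -13.9688
Rounded to 4 decimal places: z = -13.9688

Answer: -13.9688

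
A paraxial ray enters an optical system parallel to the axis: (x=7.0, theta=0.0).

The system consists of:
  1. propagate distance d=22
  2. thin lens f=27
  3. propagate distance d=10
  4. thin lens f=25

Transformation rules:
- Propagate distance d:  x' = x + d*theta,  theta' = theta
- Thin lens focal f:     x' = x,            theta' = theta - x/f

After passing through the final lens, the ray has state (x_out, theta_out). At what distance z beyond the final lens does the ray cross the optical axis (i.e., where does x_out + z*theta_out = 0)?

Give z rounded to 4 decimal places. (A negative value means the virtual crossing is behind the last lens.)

Initial: x=7.0000 theta=0.0000
After 1 (propagate distance d=22): x=7.0000 theta=0.0000
After 2 (thin lens f=27): x=7.0000 theta=-7/27 (≈-0.2593)
After 3 (propagate distance d=10): x=119/27 (≈4.4074) theta=-7/27 (≈-0.2593)
After 4 (thin lens f=25): x=119/27 (≈4.4074) theta=-98/225 (≈-0.4356)
z_focus = -x_out/theta_out = -(119/27)/(-98/225) = 425/42 ≈ 10.1190
Rounded to 4 decimal places: z = 10.1190

Answer: 10.1190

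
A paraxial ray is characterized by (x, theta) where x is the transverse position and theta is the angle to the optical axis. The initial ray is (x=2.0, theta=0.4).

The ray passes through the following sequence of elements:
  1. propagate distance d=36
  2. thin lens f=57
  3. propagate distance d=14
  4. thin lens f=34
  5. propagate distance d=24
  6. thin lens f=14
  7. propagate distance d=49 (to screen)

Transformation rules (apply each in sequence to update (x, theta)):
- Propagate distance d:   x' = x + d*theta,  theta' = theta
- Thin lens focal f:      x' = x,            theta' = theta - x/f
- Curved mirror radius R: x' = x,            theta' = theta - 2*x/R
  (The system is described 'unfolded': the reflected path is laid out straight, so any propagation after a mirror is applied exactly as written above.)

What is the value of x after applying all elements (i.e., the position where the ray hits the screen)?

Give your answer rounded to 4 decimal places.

Answer: -40.3505

Derivation:
Initial: x=2.0000 theta=0.4000
After 1 (propagate distance d=36): x=16.4000 theta=0.4000
After 2 (thin lens f=57): x=16.4000 theta=32/285 (≈0.1123)
After 3 (propagate distance d=14): x=5122/285 (≈17.9719) theta=32/285 (≈0.1123)
After 4 (thin lens f=34): x=5122/285 (≈17.9719) theta=-2017/4845 (≈-0.4163)
After 5 (propagate distance d=24): x=38666/4845 (≈7.9806) theta=-2017/4845 (≈-0.4163)
After 6 (thin lens f=14): x=38666/4845 (≈7.9806) theta=-33452/33915 (≈-0.9863)
After 7 (propagate distance d=49 (to screen)): x=-65166/1615 (≈-40.3505) theta=-33452/33915 (≈-0.9863)
Rounded to 4 decimal places: x = -40.3505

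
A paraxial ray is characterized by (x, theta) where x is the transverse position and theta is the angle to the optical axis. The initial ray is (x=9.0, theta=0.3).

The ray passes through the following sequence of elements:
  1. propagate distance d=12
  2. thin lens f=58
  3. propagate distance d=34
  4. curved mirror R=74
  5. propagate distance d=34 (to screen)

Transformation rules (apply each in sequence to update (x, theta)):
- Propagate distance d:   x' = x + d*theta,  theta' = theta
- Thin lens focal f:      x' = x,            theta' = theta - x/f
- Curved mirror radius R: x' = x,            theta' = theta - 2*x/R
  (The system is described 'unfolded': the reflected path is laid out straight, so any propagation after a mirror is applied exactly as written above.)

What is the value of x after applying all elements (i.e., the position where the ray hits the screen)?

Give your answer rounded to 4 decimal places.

Answer: 4.0636

Derivation:
Initial: x=9.0000 theta=0.3000
After 1 (propagate distance d=12): x=12.6000 theta=0.3000
After 2 (thin lens f=58): x=12.6000 theta=12/145 (≈0.0828)
After 3 (propagate distance d=34): x=447/29 (≈15.4138) theta=12/145 (≈0.0828)
After 4 (curved mirror R=74): x=447/29 (≈15.4138) theta=-1791/5365 (≈-0.3338)
After 5 (propagate distance d=34 (to screen)): x=21801/5365 (≈4.0636) theta=-1791/5365 (≈-0.3338)
Rounded to 4 decimal places: x = 4.0636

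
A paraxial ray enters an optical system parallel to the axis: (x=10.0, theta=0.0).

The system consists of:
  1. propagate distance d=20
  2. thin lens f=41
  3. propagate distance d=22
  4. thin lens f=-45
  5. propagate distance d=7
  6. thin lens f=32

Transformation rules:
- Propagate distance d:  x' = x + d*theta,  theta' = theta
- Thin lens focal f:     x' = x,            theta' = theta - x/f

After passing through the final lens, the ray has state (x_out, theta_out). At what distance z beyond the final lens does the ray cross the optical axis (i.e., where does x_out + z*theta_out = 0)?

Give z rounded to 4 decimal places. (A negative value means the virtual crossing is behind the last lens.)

Initial: x=10.0000 theta=0.0000
After 1 (propagate distance d=20): x=10.0000 theta=0.0000
After 2 (thin lens f=41): x=10.0000 theta=-10/41 (≈-0.2439)
After 3 (propagate distance d=22): x=190/41 (≈4.6341) theta=-10/41 (≈-0.2439)
After 4 (thin lens f=-45): x=190/41 (≈4.6341) theta=-52/369 (≈-0.1409)
After 5 (propagate distance d=7): x=1346/369 (≈3.6477) theta=-52/369 (≈-0.1409)
After 6 (thin lens f=32): x=1346/369 (≈3.6477) theta=-1505/5904 (≈-0.2549)
z_focus = -x_out/theta_out = -(1346/369)/(-1505/5904) = 21536/1505 ≈ 14.3096
Rounded to 4 decimal places: z = 14.3096

Answer: 14.3096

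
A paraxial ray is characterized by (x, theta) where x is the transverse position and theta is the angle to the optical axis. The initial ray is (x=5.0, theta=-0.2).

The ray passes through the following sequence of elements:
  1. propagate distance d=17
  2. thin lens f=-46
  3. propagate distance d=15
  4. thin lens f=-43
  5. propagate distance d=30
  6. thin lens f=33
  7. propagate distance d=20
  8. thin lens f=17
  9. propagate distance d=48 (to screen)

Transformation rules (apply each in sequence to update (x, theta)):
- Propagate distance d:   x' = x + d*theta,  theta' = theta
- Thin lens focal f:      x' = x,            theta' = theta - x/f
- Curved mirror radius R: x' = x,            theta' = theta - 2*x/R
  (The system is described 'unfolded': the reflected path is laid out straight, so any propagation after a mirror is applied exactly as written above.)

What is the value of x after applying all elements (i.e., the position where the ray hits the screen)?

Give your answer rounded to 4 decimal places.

Initial: x=5.0000 theta=-0.2000
After 1 (propagate distance d=17): x=1.6000 theta=-0.2000
After 2 (thin lens f=-46): x=1.6000 theta=-19/115 (≈-0.1652)
After 3 (propagate distance d=15): x=-101/115 (≈-0.8783) theta=-19/115 (≈-0.1652)
After 4 (thin lens f=-43): x=-101/115 (≈-0.8783) theta=-918/4945 (≈-0.1856)
After 5 (propagate distance d=30): x=-31883/4945 (≈-6.4475) theta=-918/4945 (≈-0.1856)
After 6 (thin lens f=33): x=-31883/4945 (≈-6.4475) theta=1589/163185 (≈0.0097)
After 7 (propagate distance d=20): x=-1020359/163185 (≈-6.2528) theta=1589/163185 (≈0.0097)
After 8 (thin lens f=17): x=-1020359/163185 (≈-6.2528) theta=349124/924715 (≈0.3775)
After 9 (propagate distance d=48 (to screen)): x=32927753/2774145 (≈11.8695) theta=349124/924715 (≈0.3775)
Rounded to 4 decimal places: x = 11.8695

Answer: 11.8695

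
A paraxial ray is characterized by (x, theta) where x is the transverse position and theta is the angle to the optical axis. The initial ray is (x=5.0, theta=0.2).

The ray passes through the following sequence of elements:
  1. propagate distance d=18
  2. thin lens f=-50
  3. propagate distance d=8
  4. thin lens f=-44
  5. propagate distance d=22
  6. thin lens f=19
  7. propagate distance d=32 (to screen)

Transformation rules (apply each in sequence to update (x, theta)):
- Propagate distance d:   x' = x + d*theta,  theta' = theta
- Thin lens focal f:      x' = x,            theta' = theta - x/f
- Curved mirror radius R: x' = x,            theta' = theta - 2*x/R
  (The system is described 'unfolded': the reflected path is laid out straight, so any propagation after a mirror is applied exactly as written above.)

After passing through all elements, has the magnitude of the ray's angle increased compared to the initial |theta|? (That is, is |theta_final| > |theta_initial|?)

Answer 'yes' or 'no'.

Answer: yes

Derivation:
Initial: x=5.0000 theta=0.2000
After 1 (propagate distance d=18): x=8.6000 theta=0.2000
After 2 (thin lens f=-50): x=8.6000 theta=0.3720
After 3 (propagate distance d=8): x=11.5760 theta=0.3720
After 4 (thin lens f=-44): x=11.5760 theta=3493/5500 (≈0.6351)
After 5 (propagate distance d=22): x=25.5480 theta=3493/5500 (≈0.6351)
After 6 (thin lens f=19): x=25.5480 theta=-74147/104500 (≈-0.7095)
After 7 (propagate distance d=32 (to screen)): x=148531/52250 (≈2.8427) theta=-74147/104500 (≈-0.7095)
|theta_initial|=0.2000 |theta_final|=74147/104500 (≈0.7095) -> increased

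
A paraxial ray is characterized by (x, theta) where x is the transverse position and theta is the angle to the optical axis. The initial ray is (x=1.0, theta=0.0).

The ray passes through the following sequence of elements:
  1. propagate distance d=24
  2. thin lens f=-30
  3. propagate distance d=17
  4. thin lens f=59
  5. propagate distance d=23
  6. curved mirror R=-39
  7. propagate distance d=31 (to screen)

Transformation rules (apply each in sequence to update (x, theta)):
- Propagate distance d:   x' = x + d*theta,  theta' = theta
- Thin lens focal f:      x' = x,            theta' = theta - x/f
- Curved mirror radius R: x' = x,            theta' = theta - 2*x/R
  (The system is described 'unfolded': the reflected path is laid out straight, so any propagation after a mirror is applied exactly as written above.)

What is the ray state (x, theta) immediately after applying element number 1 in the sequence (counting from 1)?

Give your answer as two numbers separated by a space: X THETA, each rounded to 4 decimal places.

Answer: 1.0000 0.0000

Derivation:
Initial: x=1.0000 theta=0.0000
After 1 (propagate distance d=24): x=1.0000 theta=0.0000
Rounded to 4 decimal places: x = 1.0000, theta = 0.0000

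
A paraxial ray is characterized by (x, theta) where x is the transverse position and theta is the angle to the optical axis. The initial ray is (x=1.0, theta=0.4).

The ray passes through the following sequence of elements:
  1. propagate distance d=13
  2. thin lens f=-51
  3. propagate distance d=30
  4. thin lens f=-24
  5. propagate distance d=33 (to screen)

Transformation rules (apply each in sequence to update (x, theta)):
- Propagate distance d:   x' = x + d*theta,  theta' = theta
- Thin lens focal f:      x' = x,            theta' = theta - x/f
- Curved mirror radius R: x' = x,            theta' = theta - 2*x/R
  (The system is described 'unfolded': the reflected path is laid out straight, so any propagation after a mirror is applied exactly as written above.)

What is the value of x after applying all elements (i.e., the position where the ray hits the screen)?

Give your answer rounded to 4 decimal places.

Answer: 69.0985

Derivation:
Initial: x=1.0000 theta=0.4000
After 1 (propagate distance d=13): x=6.2000 theta=0.4000
After 2 (thin lens f=-51): x=6.2000 theta=133/255 (≈0.5216)
After 3 (propagate distance d=30): x=1857/85 (≈21.8471) theta=133/255 (≈0.5216)
After 4 (thin lens f=-24): x=1857/85 (≈21.8471) theta=2921/2040 (≈1.4319)
After 5 (propagate distance d=33 (to screen)): x=46987/680 (≈69.0985) theta=2921/2040 (≈1.4319)
Rounded to 4 decimal places: x = 69.0985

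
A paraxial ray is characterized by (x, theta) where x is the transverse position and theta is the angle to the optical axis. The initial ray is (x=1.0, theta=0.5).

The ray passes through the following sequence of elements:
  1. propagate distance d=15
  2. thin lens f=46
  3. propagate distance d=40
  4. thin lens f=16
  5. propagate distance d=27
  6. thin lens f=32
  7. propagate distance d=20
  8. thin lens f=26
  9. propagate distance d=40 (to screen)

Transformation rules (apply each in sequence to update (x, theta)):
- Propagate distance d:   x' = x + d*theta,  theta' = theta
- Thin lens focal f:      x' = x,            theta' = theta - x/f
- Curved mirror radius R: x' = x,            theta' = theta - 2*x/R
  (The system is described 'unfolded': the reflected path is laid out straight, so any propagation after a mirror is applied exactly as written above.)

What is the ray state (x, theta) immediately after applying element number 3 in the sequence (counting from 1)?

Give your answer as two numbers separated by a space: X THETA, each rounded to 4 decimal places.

Answer: 21.1087 0.3152

Derivation:
Initial: x=1.0000 theta=0.5000
After 1 (propagate distance d=15): x=8.5000 theta=0.5000
After 2 (thin lens f=46): x=8.5000 theta=29/92 (≈0.3152)
After 3 (propagate distance d=40): x=971/46 (≈21.1087) theta=29/92 (≈0.3152)
Rounded to 4 decimal places: x = 21.1087, theta = 0.3152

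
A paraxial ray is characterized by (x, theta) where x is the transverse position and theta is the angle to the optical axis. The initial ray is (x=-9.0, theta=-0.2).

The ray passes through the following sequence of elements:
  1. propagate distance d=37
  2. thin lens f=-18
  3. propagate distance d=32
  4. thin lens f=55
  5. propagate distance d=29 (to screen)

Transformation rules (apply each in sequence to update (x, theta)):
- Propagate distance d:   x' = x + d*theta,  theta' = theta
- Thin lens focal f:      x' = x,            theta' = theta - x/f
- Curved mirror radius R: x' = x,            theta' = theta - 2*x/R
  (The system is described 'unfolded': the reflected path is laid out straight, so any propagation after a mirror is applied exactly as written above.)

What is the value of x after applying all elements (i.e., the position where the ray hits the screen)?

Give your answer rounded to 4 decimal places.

Initial: x=-9.0000 theta=-0.2000
After 1 (propagate distance d=37): x=-16.4000 theta=-0.2000
After 2 (thin lens f=-18): x=-16.4000 theta=-10/9 (≈-1.1111)
After 3 (propagate distance d=32): x=-2338/45 (≈-51.9556) theta=-10/9 (≈-1.1111)
After 4 (thin lens f=55): x=-2338/45 (≈-51.9556) theta=-412/2475 (≈-0.1665)
After 5 (propagate distance d=29 (to screen)): x=-46846/825 (≈-56.7830) theta=-412/2475 (≈-0.1665)
Rounded to 4 decimal places: x = -56.7830

Answer: -56.7830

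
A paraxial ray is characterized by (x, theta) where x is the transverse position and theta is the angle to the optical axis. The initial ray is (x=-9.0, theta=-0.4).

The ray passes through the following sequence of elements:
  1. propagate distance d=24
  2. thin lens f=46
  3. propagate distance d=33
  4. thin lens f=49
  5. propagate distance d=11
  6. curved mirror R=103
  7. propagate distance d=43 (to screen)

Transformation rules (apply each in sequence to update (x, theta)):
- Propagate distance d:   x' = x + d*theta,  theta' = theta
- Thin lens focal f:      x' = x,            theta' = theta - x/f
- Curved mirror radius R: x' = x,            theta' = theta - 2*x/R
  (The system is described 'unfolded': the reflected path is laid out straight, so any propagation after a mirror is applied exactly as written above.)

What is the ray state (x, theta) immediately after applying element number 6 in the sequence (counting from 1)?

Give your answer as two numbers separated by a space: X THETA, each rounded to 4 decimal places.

Initial: x=-9.0000 theta=-0.4000
After 1 (propagate distance d=24): x=-18.6000 theta=-0.4000
After 2 (thin lens f=46): x=-18.6000 theta=1/230 (≈0.0043)
After 3 (propagate distance d=33): x=-849/46 (≈-18.4565) theta=1/230 (≈0.0043)
After 4 (thin lens f=49): x=-849/46 (≈-18.4565) theta=2147/5635 (≈0.3810)
After 5 (propagate distance d=11): x=-160771/11270 (≈-14.2654) theta=2147/5635 (≈0.3810)
After 6 (curved mirror R=103): x=-160771/11270 (≈-14.2654) theta=381912/580405 (≈0.6580)
Rounded to 4 decimal places: x = -14.2654, theta = 0.6580

Answer: -14.2654 0.6580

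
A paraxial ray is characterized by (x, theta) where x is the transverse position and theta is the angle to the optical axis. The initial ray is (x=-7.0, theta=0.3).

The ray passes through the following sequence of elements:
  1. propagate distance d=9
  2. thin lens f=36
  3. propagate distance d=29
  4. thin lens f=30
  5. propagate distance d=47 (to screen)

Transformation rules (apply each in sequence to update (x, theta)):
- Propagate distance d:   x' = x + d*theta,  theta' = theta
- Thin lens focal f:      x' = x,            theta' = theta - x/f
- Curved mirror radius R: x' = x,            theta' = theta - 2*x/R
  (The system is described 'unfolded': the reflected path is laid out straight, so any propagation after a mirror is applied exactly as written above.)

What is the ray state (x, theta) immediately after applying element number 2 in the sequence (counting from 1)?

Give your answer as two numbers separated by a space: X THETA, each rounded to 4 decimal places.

Answer: -4.3000 0.4194

Derivation:
Initial: x=-7.0000 theta=0.3000
After 1 (propagate distance d=9): x=-4.3000 theta=0.3000
After 2 (thin lens f=36): x=-4.3000 theta=151/360 (≈0.4194)
Rounded to 4 decimal places: x = -4.3000, theta = 0.4194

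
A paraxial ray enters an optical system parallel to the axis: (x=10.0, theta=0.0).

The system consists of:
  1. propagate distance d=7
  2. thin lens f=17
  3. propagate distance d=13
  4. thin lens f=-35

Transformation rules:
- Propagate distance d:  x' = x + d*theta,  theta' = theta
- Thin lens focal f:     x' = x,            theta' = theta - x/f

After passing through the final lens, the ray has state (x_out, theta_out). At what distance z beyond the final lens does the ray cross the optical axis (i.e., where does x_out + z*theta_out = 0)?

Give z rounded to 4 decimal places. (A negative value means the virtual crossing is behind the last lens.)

Answer: 4.5161

Derivation:
Initial: x=10.0000 theta=0.0000
After 1 (propagate distance d=7): x=10.0000 theta=0.0000
After 2 (thin lens f=17): x=10.0000 theta=-10/17 (≈-0.5882)
After 3 (propagate distance d=13): x=40/17 (≈2.3529) theta=-10/17 (≈-0.5882)
After 4 (thin lens f=-35): x=40/17 (≈2.3529) theta=-62/119 (≈-0.5210)
z_focus = -x_out/theta_out = -(40/17)/(-62/119) = 140/31 ≈ 4.5161
Rounded to 4 decimal places: z = 4.5161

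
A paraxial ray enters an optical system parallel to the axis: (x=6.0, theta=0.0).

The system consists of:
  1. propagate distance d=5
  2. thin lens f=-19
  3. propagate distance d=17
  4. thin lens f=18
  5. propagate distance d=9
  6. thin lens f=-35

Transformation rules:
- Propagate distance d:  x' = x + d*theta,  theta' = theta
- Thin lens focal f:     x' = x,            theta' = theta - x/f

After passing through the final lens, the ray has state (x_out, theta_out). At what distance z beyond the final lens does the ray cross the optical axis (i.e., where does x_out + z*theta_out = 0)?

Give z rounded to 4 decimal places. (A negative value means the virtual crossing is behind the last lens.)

Answer: 118.1250

Derivation:
Initial: x=6.0000 theta=0.0000
After 1 (propagate distance d=5): x=6.0000 theta=0.0000
After 2 (thin lens f=-19): x=6.0000 theta=6/19 (≈0.3158)
After 3 (propagate distance d=17): x=216/19 (≈11.3684) theta=6/19 (≈0.3158)
After 4 (thin lens f=18): x=216/19 (≈11.3684) theta=-6/19 (≈-0.3158)
After 5 (propagate distance d=9): x=162/19 (≈8.5263) theta=-6/19 (≈-0.3158)
After 6 (thin lens f=-35): x=162/19 (≈8.5263) theta=-48/665 (≈-0.0722)
z_focus = -x_out/theta_out = -(162/19)/(-48/665) = 118.1250
Rounded to 4 decimal places: z = 118.1250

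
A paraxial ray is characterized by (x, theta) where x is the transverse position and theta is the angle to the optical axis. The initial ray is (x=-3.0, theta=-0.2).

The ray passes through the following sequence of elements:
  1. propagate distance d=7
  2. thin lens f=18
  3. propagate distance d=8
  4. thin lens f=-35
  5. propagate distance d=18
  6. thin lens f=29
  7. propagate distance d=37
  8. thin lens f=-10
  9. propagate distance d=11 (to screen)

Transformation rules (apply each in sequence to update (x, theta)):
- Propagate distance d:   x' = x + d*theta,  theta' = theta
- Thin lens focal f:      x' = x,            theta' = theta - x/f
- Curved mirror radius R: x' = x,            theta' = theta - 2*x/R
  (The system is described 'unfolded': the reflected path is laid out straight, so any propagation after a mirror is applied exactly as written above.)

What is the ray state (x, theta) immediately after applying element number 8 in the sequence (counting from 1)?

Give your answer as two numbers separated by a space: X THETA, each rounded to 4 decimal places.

Initial: x=-3.0000 theta=-0.2000
After 1 (propagate distance d=7): x=-4.4000 theta=-0.2000
After 2 (thin lens f=18): x=-4.4000 theta=2/45 (≈0.0444)
After 3 (propagate distance d=8): x=-182/45 (≈-4.0444) theta=2/45 (≈0.0444)
After 4 (thin lens f=-35): x=-182/45 (≈-4.0444) theta=-16/225 (≈-0.0711)
After 5 (propagate distance d=18): x=-1198/225 (≈-5.3244) theta=-16/225 (≈-0.0711)
After 6 (thin lens f=29): x=-1198/225 (≈-5.3244) theta=734/6525 (≈0.1125)
After 7 (propagate distance d=37): x=-2528/2175 (≈-1.1623) theta=734/6525 (≈0.1125)
After 8 (thin lens f=-10): x=-2528/2175 (≈-1.1623) theta=-122/32625 (≈-0.0037)
Rounded to 4 decimal places: x = -1.1623, theta = -0.0037

Answer: -1.1623 -0.0037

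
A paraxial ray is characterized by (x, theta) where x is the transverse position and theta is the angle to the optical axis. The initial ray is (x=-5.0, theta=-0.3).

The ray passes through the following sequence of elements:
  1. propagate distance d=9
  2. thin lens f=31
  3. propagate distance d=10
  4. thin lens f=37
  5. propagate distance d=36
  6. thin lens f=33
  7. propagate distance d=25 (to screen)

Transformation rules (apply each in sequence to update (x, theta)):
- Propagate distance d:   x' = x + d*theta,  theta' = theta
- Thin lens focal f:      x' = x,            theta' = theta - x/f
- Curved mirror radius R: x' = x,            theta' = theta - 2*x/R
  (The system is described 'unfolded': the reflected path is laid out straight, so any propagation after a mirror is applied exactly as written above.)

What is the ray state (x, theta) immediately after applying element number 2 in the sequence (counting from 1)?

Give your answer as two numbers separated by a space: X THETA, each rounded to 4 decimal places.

Answer: -7.7000 -0.0516

Derivation:
Initial: x=-5.0000 theta=-0.3000
After 1 (propagate distance d=9): x=-7.7000 theta=-0.3000
After 2 (thin lens f=31): x=-7.7000 theta=-8/155 (≈-0.0516)
Rounded to 4 decimal places: x = -7.7000, theta = -0.0516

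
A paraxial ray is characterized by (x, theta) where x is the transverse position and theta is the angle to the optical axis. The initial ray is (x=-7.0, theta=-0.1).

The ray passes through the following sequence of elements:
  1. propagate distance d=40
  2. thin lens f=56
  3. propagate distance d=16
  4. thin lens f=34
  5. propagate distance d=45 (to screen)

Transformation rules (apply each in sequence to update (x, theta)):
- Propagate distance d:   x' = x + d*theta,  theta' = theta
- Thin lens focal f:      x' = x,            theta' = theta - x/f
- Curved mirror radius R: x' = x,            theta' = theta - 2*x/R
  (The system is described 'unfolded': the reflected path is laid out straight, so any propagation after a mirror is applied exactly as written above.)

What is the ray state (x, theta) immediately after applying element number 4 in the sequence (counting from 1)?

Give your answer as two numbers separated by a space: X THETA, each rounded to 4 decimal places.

Answer: -9.4571 0.3746

Derivation:
Initial: x=-7.0000 theta=-0.1000
After 1 (propagate distance d=40): x=-11.0000 theta=-0.1000
After 2 (thin lens f=56): x=-11.0000 theta=27/280 (≈0.0964)
After 3 (propagate distance d=16): x=-331/35 (≈-9.4571) theta=27/280 (≈0.0964)
After 4 (thin lens f=34): x=-331/35 (≈-9.4571) theta=1783/4760 (≈0.3746)
Rounded to 4 decimal places: x = -9.4571, theta = 0.3746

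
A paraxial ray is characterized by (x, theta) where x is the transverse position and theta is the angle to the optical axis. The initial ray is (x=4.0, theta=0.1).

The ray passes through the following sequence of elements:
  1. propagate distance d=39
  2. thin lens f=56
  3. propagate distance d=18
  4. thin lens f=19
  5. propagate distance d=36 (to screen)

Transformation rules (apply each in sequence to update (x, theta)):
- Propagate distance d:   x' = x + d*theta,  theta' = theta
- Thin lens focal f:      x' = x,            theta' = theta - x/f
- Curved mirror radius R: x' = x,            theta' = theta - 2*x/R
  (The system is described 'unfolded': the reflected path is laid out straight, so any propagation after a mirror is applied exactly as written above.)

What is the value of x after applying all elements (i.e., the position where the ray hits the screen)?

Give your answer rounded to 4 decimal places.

Answer: -7.8855

Derivation:
Initial: x=4.0000 theta=0.1000
After 1 (propagate distance d=39): x=7.9000 theta=0.1000
After 2 (thin lens f=56): x=7.9000 theta=-23/560 (≈-0.0411)
After 3 (propagate distance d=18): x=401/56 (≈7.1607) theta=-23/560 (≈-0.0411)
After 4 (thin lens f=19): x=401/56 (≈7.1607) theta=-4447/10640 (≈-0.4180)
After 5 (propagate distance d=36 (to screen)): x=-5993/760 (≈-7.8855) theta=-4447/10640 (≈-0.4180)
Rounded to 4 decimal places: x = -7.8855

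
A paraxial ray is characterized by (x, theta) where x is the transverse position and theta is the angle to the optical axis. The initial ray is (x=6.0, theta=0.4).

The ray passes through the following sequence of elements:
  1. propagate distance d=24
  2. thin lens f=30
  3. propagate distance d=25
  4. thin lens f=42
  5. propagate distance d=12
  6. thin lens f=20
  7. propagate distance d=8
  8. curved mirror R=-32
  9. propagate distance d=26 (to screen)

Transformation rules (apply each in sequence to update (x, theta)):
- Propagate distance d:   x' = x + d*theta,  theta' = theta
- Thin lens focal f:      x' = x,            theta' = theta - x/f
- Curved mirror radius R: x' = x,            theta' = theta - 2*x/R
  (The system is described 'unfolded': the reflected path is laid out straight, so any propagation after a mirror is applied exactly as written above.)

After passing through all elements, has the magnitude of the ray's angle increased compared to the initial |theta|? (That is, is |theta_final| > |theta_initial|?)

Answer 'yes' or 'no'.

Answer: yes

Derivation:
Initial: x=6.0000 theta=0.4000
After 1 (propagate distance d=24): x=15.6000 theta=0.4000
After 2 (thin lens f=30): x=15.6000 theta=-0.1200
After 3 (propagate distance d=25): x=12.6000 theta=-0.1200
After 4 (thin lens f=42): x=12.6000 theta=-0.4200
After 5 (propagate distance d=12): x=7.5600 theta=-0.4200
After 6 (thin lens f=20): x=7.5600 theta=-0.7980
After 7 (propagate distance d=8): x=1.1760 theta=-0.7980
After 8 (curved mirror R=-32): x=1.1760 theta=-0.7245
After 9 (propagate distance d=26 (to screen)): x=-17.6610 theta=-0.7245
|theta_initial|=0.4000 |theta_final|=0.7245 -> increased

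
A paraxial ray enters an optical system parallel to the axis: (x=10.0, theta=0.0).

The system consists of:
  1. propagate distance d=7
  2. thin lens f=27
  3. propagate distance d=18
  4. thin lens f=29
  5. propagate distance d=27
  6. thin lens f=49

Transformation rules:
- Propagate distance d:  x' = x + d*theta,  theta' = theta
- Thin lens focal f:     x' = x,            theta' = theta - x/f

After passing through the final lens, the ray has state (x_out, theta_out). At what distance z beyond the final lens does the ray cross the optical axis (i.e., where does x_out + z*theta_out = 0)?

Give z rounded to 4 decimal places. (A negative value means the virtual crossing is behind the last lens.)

Answer: -34.1705

Derivation:
Initial: x=10.0000 theta=0.0000
After 1 (propagate distance d=7): x=10.0000 theta=0.0000
After 2 (thin lens f=27): x=10.0000 theta=-10/27 (≈-0.3704)
After 3 (propagate distance d=18): x=10/3 (≈3.3333) theta=-10/27 (≈-0.3704)
After 4 (thin lens f=29): x=10/3 (≈3.3333) theta=-380/783 (≈-0.4853)
After 5 (propagate distance d=27): x=-850/87 (≈-9.7701) theta=-380/783 (≈-0.4853)
After 6 (thin lens f=49): x=-850/87 (≈-9.7701) theta=-10970/38367 (≈-0.2859)
z_focus = -x_out/theta_out = -(-850/87)/(-10970/38367) = -37485/1097 ≈ -34.1705
Rounded to 4 decimal places: z = -34.1705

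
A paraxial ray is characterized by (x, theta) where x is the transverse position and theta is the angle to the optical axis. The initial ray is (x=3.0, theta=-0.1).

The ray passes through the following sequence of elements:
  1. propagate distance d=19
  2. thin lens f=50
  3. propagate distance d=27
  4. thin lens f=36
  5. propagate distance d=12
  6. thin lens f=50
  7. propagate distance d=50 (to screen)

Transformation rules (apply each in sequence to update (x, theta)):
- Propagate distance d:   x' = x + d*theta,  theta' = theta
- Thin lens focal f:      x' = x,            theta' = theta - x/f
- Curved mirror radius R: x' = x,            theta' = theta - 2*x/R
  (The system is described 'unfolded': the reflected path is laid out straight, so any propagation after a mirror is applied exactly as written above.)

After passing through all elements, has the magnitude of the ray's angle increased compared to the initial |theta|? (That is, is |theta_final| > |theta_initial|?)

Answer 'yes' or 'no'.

Answer: no

Derivation:
Initial: x=3.0000 theta=-0.1000
After 1 (propagate distance d=19): x=1.1000 theta=-0.1000
After 2 (thin lens f=50): x=1.1000 theta=-0.1220
After 3 (propagate distance d=27): x=-2.1940 theta=-0.1220
After 4 (thin lens f=36): x=-2.1940 theta=-1099/18000 (≈-0.0611)
After 5 (propagate distance d=12): x=-439/150 (≈-2.9267) theta=-1099/18000 (≈-0.0611)
After 6 (thin lens f=50): x=-439/150 (≈-2.9267) theta=-227/90000 (≈-0.0025)
After 7 (propagate distance d=50 (to screen)): x=-1099/360 (≈-3.0528) theta=-227/90000 (≈-0.0025)
|theta_initial|=0.1000 |theta_final|=227/90000 (≈0.0025) -> not increased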